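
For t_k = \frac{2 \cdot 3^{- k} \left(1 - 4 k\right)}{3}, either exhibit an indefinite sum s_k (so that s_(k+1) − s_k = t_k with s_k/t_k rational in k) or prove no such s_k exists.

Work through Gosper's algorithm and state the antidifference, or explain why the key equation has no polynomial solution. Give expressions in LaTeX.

s_k = 3^{- k} \left(4 k + 1\right)

Step 1: r(k) = (4*k + 3)/(3*(4*k - 1)).
Normal form (A,B,C) = (1/3, 1, k - 1/4).
Key eq: (1/3)·f(k+1) = (1)·f(k) + (k - 1/4).
d = 1 from the (0,0,1) case.
Match coefficients ⇒ f(k) = -3*(4*k + 1)/8.
Then R = B(k−1)f/C = -3*(4*k + 1)/(2*(4*k - 1)), so s_k = R(k)·t_k = (4*k + 1)/3**k.
Verify: 2*(1 - 4*k)/(3*3**k) matches t_k.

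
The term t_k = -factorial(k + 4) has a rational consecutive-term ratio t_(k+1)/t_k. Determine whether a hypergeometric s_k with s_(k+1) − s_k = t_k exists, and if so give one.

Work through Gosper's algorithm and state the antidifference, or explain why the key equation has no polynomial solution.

t_(k+1)/t_k = k + 5.
Gosper form: A/B · C(k+1)/C(k) with A=k + 5, B=1, C=1.
Key eq: (k + 5)·f(k+1) = (1)·f(k) + (1).
Degrees (1,0,0) ⇒ d ≤ -1.
Negative degree bound (-1): no f exists, t_k not Gosper-summable.

none — t_k is not Gosper-summable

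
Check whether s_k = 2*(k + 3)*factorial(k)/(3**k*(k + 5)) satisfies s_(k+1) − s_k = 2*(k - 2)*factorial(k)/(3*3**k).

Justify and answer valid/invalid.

s_(k+1) = 2*(k + 4)*factorial(k + 1)/(3*3**k*(k + 6))
s_(k+1) − s_k = 2*(k**3 + 7*k**2 + 2*k - 34)*factorial(k)/(3*3**k*(k + 5)*(k + 6))
(s_(k+1) − s_k) − t_k = -4*(k**2 + 3*k - 13)*factorial(k)/(3*3**k*(k + 5)*(k + 6))

Invalid: residual -4*(k**2 + 3*k - 13)*factorial(k)/(3*3**k*(k + 5)*(k + 6)) ≠ 0.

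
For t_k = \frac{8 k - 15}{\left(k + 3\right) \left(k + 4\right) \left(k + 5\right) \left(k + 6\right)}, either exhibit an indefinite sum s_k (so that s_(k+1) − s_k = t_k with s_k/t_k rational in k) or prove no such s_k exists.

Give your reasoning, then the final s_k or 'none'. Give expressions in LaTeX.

Step 1: r(k) = (k + 3)*(8*k - 7)/((k + 7)*(8*k - 15)).
Gosper form: A/B · C(k+1)/C(k) with A=k + 3, B=k + 7, C=k - 15/8.
Set up (k + 3)·f(k+1) − (k + 6)·f(k) − (k - 15/8) = 0.
d = 3 from the (1,1,1) case.
Solve for f: f(k) = -k*(k**2 + 12*k + 287)/480 (degree 3 ≤ 3).
So s_k = (B(k−1)f/C)·t_k = (-k*(k + 6)*(k**2 + 12*k + 287)/(60*(8*k - 15)))·t_k = k*(-k**2 - 12*k - 287)/(60*(k + 3)*(k + 4)*(k + 5)).
Verify: (8*k - 15)/(k**4 + 18*k**3 + 119*k**2 + 342*k + 360) matches t_k.

s_k = \frac{k \left(- k^{2} - 12 k - 287\right)}{60 \left(k + 3\right) \left(k + 4\right) \left(k + 5\right)}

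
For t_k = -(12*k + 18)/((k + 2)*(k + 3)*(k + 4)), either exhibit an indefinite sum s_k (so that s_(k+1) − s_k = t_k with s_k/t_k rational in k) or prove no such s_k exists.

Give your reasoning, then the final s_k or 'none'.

s_k = -k*(7*k + 11)/(2*(k + 2)*(k + 3))

Compute t_(k+1)/t_k: get (k + 2)*(2*k + 5)/((k + 5)*(2*k + 3)).
Factor: A=k + 2; B=k + 5; C=k + 3/2.
Set up (k + 2)·f(k+1) − (k + 4)·f(k) − (k + 3/2) = 0.
Degrees (1,1,1) ⇒ d ≤ 2.
Match coefficients ⇒ f(k) = k*(7*k + 11)/24.
Then R = B(k−1)f/C = k*(k + 4)*(7*k + 11)/(12*(2*k + 3)), so s_k = R(k)·t_k = -k*(7*k + 11)/(2*(k + 2)*(k + 3)).
Check: Δs_k = 6*(-2*k - 3)/(k**3 + 9*k**2 + 26*k + 24). ✓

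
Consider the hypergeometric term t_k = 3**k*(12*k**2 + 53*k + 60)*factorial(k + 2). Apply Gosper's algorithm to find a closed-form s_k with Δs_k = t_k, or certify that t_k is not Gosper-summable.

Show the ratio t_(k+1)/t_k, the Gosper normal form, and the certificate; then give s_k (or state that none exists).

s_k = 3**k*(4*k + 3)*factorial(k + 2)

Ratio r(k) = 3*(12*k**3 + 113*k**2 + 356*k + 375)/(12*k**2 + 53*k + 60).
So A=3*k + 9 and B=1, with C=k**2 + 53*k/12 + 5.
f must satisfy (3*k + 9)·f(k+1) − (1)·f(k) = k**2 + 53*k/12 + 5.
Degrees (1,0,2) ⇒ d ≤ 1.
Coefficient equations give f(k) = (4*k + 3)/12.
Certificate R = B(k−1)f/C = (4*k + 3)/(12*k**2 + 53*k + 60) gives s_k = 3**k*(4*k + 3)*factorial(k + 2).
s_(k+1) − s_k = 3**k*(12*k**2 + 53*k + 60)*factorial(k + 2) = t_k.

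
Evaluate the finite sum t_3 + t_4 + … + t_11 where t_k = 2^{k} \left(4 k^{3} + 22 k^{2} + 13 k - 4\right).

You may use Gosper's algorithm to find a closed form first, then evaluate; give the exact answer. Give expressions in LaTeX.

Compute t_(k+1)/t_k: get 2*(4*k**3 + 34*k**2 + 69*k + 35)/(4*k**3 + 22*k**2 + 13*k - 4).
Factor: A=2; B=1; C=k**3 + 11*k**2/2 + 13*k/4 - 1.
Set up (2)·f(k+1) − (1)·f(k) − (k**3 + 11*k**2/2 + 13*k/4 - 1) = 0.
Degrees (0,0,3) ⇒ d ≤ 3.
A polynomial solution: f(k) = (4*k**3 - 2*k**2 - 3*k - 2)/4.
R(k) = B(k−1)·f(k)/C(k) = (4*k**3 - 2*k**2 - 3*k - 2)/(4*k**3 + 22*k**2 + 13*k - 4); s_k = R·t_k = 2**k*(4*k**3 - 2*k**2 - 3*k - 2).
Verify: 2**k*(4*k**3 + 22*k**2 + 13*k - 4) matches t_k.
Σ_(k=3)^(11) t_k = s_(12) − s_(3) = 26976256 − (632) = 26975624.

Σ = 26975624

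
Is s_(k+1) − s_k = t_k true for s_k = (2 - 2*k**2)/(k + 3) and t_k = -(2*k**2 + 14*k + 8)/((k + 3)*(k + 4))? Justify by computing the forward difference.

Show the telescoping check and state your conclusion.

s_(k+1) = 2*(1 - (k + 1)**2)/(k + 4)
s_(k+1) − s_k = 2*(-k**2 - 7*k - 4)/(k**2 + 7*k + 12)
(s_(k+1) − s_k) − t_k = 0

Valid — Δs_k = t_k.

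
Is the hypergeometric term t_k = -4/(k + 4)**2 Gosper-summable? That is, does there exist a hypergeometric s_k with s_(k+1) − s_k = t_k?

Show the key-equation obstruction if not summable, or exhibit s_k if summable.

No — key equation has no polynomial f.

The ratio is (k + 4)**2/(k + 5)**2.
A = k**2 + 8*k + 16, B = k**2 + 10*k + 25, C = 1.
Key eq: (k**2 + 8*k + 16)·f(k+1) = (k**2 + 8*k + 16)·f(k) + (1).
Bound: deg f ≤ 0.
Write f(k) = c0. Then LHS − RHS = -1, requiring -1 = 0: contradictory. No certificate.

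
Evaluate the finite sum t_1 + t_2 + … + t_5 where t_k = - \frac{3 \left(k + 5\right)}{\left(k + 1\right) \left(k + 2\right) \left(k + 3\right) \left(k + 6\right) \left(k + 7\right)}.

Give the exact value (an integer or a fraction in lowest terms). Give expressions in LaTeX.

Σ = -5/224

t_(k+1)/t_k = (k + 1)*(k + 6)**2/((k + 4)*(k + 5)*(k + 8)).
Factor: A=k + 1; B=k + 8; C=k**3 + 14*k**2 + 65*k + 100.
f must satisfy (k + 1)·f(k+1) − (k + 7)·f(k) = k**3 + 14*k**2 + 65*k + 100.
deg f ≤ 6 (via 1,1,3).
A polynomial solution: f(k) = k*(k + 3)*(k + 4)**2*(k + 5)**2/36.
R(k) = B(k−1)·f(k)/C(k) = k*(k + 3)*(k + 4)*(k + 7)/36; s_k = R·t_k = k*(-k**2 - 9*k - 20)/(12*(k**3 + 9*k**2 + 20*k + 12)).
Verify: 3*(-k - 5)/(k**5 + 19*k**4 + 131*k**3 + 401*k**2 + 540*k + 252) matches t_k.
Evaluate s at k=6 and k=1: -55/672 and -5/84; difference -5/224.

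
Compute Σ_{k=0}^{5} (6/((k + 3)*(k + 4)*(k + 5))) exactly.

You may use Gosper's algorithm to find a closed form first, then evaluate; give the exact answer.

Σ = 13/60

Ratio r(k) = (k + 3)/(k + 6).
Normal form (A,B,C) = (k + 3, k + 6, 1).
Key eq: (k + 3)·f(k+1) = (k + 5)·f(k) + (1).
deg f ≤ 2 (via 1,1,0).
Coefficient equations give f(k) = k*(k + 7)/24.
Then R = B(k−1)f/C = k*(k + 5)*(k + 7)/24, so s_k = R(k)·t_k = k*(k + 7)/(4*(k + 3)*(k + 4)).
Δs = 6/(k**3 + 12*k**2 + 47*k + 60), as required.
Evaluate s at k=6 and k=0: 13/60 and 0; difference 13/60.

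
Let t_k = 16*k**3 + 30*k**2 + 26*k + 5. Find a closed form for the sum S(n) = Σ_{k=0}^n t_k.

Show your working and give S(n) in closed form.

S(n) = 4*n**4 + 18*n**3 + 32*n**2 + 23*n + 5

r(k) = (16*k**3 + 78*k**2 + 134*k + 77)/(16*k**3 + 30*k**2 + 26*k + 5) after simplifying.
A = 1, B = 1, C = k**3 + 15*k**2/8 + 13*k/8 + 5/16.
Need (1)·f(k+1) − (1)·f(k) = k**3 + 15*k**2/8 + 13*k/8 + 5/16.
Bound: deg f ≤ 4.
Coefficient equations give f(k) = k*(4*k**3 + 2*k**2 + 2*k - 3)/16.
R(k) = B(k−1)·f(k)/C(k) = k*(4*k**3 + 2*k**2 + 2*k - 3)/(16*k**3 + 30*k**2 + 26*k + 5); s_k = R·t_k = k*(4*k**3 + 2*k**2 + 2*k - 3).
s_(k+1) − s_k = 16*k**3 + 30*k**2 + 26*k + 5 = t_k.
s_(n+1) = 4*n**4 + 18*n**3 + 32*n**2 + 23*n + 5 and s_(0) = 0, so S(n) = 4*n**4 + 18*n**3 + 32*n**2 + 23*n + 5.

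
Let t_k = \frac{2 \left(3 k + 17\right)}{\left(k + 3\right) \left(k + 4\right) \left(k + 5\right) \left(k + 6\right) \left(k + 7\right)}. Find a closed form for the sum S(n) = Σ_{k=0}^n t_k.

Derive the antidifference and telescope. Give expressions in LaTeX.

Compute t_(k+1)/t_k: get (k + 3)*(3*k + 20)/((k + 8)*(3*k + 17)).
A = k + 3, B = k + 8, C = k + 17/3.
f must satisfy (k + 3)·f(k+1) − (k + 7)·f(k) = k + 17/3.
Bound: deg f ≤ 4.
Coefficient equations give f(k) = k*(k + 5)*(k**2 + 13*k + 54)/216.
Get s_k = R·t_k = k*(k**2 + 13*k + 54)/(36*(k**3 + 13*k**2 + 54*k + 72)) with R(k) = B(k−1)f(k)/C(k) = k*(k + 5)*(k + 7)*(k**2 + 13*k + 54)/(72*(3*k + 17)).
Check: Δs_k = 2*(3*k + 17)/(k**5 + 25*k**4 + 245*k**3 + 1175*k**2 + 2754*k + 2520). ✓
Telescope: S(n) = s_(n+1) − s_(0) = (n**3 + 16*n**2 + 83*n + 68)/(36*(n**3 + 16*n**2 + 83*n + 140)) − (0) = (n**3 + 16*n**2 + 83*n + 68)/(36*(n**3 + 16*n**2 + 83*n + 140)).

S(n) = \frac{n^{3} + 16 n^{2} + 83 n + 68}{36 \left(n^{3} + 16 n^{2} + 83 n + 140\right)}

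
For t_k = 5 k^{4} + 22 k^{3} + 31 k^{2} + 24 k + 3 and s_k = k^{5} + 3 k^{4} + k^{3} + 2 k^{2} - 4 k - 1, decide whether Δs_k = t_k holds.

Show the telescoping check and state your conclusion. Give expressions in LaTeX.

valid; difference matches t_k

s_(k+1) = k**5 + 8*k**4 + 23*k**3 + 33*k**2 + 20*k + 2
s_(k+1) − s_k = 5*k**4 + 22*k**3 + 31*k**2 + 24*k + 3
(s_(k+1) − s_k) − t_k = 0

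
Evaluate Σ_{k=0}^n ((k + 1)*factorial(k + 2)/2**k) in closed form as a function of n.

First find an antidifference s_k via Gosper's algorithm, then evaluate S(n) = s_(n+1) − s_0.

S(n) = -4 + factorial(n + 3)/2**n

t_(k+1)/t_k = (k + 2)*(k + 3)/(2*(k + 1)).
Gosper form: A/B · C(k+1)/C(k) with A=k/2 + 3/2, B=1, C=k + 1.
f must satisfy (k/2 + 3/2)·f(k+1) − (1)·f(k) = k + 1.
d = 0 from the (1,0,1) case.
Coefficient equations give f(k) = 2.
Then R = B(k−1)f/C = 2/(k + 1), so s_k = R(k)·t_k = 2**(1 - k)*factorial(k + 2).
Verify: (k + 1)*factorial(k + 2)/2**k matches t_k.
Evaluate: s_(n+1) = factorial(n + 3)/2**n; subtract s_(0) = 4 ⇒ S(n) = -4 + factorial(n + 3)/2**n.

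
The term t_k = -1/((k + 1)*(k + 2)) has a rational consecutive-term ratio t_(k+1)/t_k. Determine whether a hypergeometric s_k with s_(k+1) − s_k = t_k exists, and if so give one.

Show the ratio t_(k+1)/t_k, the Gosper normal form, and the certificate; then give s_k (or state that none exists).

The ratio is (k + 1)/(k + 3).
Gosper form: A/B · C(k+1)/C(k) with A=k + 1, B=k + 3, C=1.
Set up (k + 1)·f(k+1) − (k + 2)·f(k) − (1) = 0.
Degrees (1,1,0) ⇒ d ≤ 1.
Solving with deg f ≤ 1: f(k) = k.
So s_k = (B(k−1)f/C)·t_k = (k*(k + 2))·t_k = -k/(k + 1).
Check: Δs_k = -1/(k**2 + 3*k + 2). ✓

s_k = -k/(k + 1)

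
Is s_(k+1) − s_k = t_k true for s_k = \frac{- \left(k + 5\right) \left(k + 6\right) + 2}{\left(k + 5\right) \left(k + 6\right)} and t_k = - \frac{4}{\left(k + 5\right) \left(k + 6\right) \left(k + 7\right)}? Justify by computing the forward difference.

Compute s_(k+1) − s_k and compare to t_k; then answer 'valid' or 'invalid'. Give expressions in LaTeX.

valid; difference matches t_k

s_(k+1) = (-(k + 6)*(k + 7) + 2)/((k + 6)*(k + 7))
s_(k+1) − s_k = -4/(k**3 + 18*k**2 + 107*k + 210)
(s_(k+1) − s_k) − t_k = 0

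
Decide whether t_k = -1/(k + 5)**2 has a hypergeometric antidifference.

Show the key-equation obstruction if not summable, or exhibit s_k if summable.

r(k) = (k + 5)**2/(k + 6)**2 after simplifying.
Take A(k)=k**2 + 10*k + 25, B(k)=k**2 + 12*k + 36, C(k)=1.
Key eq: (k**2 + 10*k + 25)·f(k+1) = (k**2 + 10*k + 25)·f(k) + (1).
Degrees (2,2,0) ⇒ d ≤ 0.
Generic f = c0 gives residual -1; -1 = 0 cannot hold, so t_k is not Gosper-summable.

No — t_k has no hypergeometric antidifference.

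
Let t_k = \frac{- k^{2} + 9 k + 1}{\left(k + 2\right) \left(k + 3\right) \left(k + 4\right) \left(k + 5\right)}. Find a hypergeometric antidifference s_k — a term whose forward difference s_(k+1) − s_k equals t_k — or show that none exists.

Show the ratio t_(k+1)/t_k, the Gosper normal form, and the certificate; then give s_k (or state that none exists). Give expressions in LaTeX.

t_(k+1)/t_k = (k + 2)*(9*k - (k + 1)**2 + 10)/((k + 6)*(-k**2 + 9*k + 1)).
Normal form (A,B,C) = (k + 2, k + 6, k**2 - 9*k - 1).
Solve (k + 2)·f(k+1) − (k + 5)·f(k) = k**2 - 9*k - 1.
Degrees (1,1,2) ⇒ d ≤ 3.
Solve for f: f(k) = -k*(k**2 + 33*k - 22)/24 (degree 3 ≤ 3).
So s_k = (B(k−1)f/C)·t_k = (-k*(k + 5)*(k**2 + 33*k - 22)/(24*(k**2 - 9*k - 1)))·t_k = k*(k**2 + 33*k - 22)/(24*(k + 2)*(k + 3)*(k + 4)).
s_(k+1) − s_k = (-k**2 + 9*k + 1)/(k**4 + 14*k**3 + 71*k**2 + 154*k + 120) = t_k.

s_k = \frac{k \left(k^{2} + 33 k - 22\right)}{24 \left(k + 2\right) \left(k + 3\right) \left(k + 4\right)}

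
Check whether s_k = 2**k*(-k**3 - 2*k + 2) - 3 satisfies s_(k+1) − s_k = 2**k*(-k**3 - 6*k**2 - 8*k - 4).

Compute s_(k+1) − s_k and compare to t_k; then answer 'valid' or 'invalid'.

valid; difference matches t_k

s_(k+1) = -2*2**k*(2*k + (k + 1)**3) - 3
s_(k+1) − s_k = 2**k*(k**3 - 2*k - 2*(k + 1)**3 - 2)
(s_(k+1) − s_k) − t_k = 0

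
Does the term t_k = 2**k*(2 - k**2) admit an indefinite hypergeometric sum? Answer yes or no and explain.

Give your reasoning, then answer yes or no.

Ratio r(k) = 2*((k + 1)**2 - 2)/(k**2 - 2).
Take A(k)=2, B(k)=1, C(k)=k**2 - 2.
Solve (2)·f(k+1) − (1)·f(k) = k**2 - 2.
From deg A=0, deg B=0, deg C=2: d=2.
A polynomial solution: f(k) = (k - 2)**2.
So s_k = (B(k−1)f/C)·t_k = ((k - 2)**2/(k**2 - 2))·t_k = 2**k*(-k**2 + 4*k - 4).
Δs = 2**k*(2 - k**2), as required.

Yes. s_k = 2**k*(-k**2 + 4*k - 4).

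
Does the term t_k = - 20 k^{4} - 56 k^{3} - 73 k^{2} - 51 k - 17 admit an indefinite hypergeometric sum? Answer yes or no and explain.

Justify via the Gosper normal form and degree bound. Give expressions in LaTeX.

Compute t_(k+1)/t_k: get (20*k**4 + 136*k**3 + 361*k**2 + 445*k + 217)/(20*k**4 + 56*k**3 + 73*k**2 + 51*k + 17).
Normal form (A,B,C) = (1, 1, k**4 + 14*k**3/5 + 73*k**2/20 + 51*k/20 + 17/20).
Key eq: (1)·f(k+1) = (1)·f(k) + (k**4 + 14*k**3/5 + 73*k**2/20 + 51*k/20 + 17/20).
deg f ≤ 5 (via 0,0,4).
Match coefficients ⇒ f(k) = k*(4*k**4 + 4*k**3 + 3*k**2 + 3*k + 3)/20.
Get s_k = R·t_k = k*(-4*k**4 - 4*k**3 - 3*k**2 - 3*k - 3) with R(k) = B(k−1)f(k)/C(k) = k*(4*k**4 + 4*k**3 + 3*k**2 + 3*k + 3)/(20*k**4 + 56*k**3 + 73*k**2 + 51*k + 17).
Verify: -20*k**4 - 56*k**3 - 73*k**2 - 51*k - 17 matches t_k.

Yes. s_k = k \left(- 4 k^{4} - 4 k^{3} - 3 k^{2} - 3 k - 3\right).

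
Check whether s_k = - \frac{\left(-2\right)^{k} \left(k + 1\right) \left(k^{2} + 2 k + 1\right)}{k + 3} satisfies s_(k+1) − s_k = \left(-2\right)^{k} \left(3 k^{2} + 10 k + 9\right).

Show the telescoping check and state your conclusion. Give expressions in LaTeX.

Invalid: residual \frac{\left(-2\right)^{k + 1} \left(3 k^{3} + 20 k^{2} + 41 k + 28\right)}{k^{2} + 7 k + 12} ≠ 0.

s_(k+1) = 2*(-2)**k*(k + 2)*(2*k + (k + 1)**2 + 3)/(k + 4)
s_(k+1) − s_k = (-2)**k*(3*k**4 + 25*k**3 + 75*k**2 + 101*k + 52)/(k**2 + 7*k + 12)
(s_(k+1) − s_k) − t_k = (-2)**(k + 1)*(3*k**3 + 20*k**2 + 41*k + 28)/(k**2 + 7*k + 12)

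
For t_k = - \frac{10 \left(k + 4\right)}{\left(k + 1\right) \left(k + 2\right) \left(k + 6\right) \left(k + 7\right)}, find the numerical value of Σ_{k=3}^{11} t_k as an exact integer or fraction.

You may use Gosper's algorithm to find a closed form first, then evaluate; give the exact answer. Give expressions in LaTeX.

Σ = -55/468

Compute t_(k+1)/t_k: get (k + 1)*(k + 5)*(k + 6)/((k + 3)*(k + 4)*(k + 8)).
Take A(k)=k + 1, B(k)=k + 8, C(k)=k**4 + 16*k**3 + 95*k**2 + 248*k + 240.
Key eq: (k + 1)·f(k+1) = (k + 7)·f(k) + (k**4 + 16*k**3 + 95*k**2 + 248*k + 240).
Degrees (1,1,4) ⇒ d ≤ 6.
Match coefficients ⇒ f(k) = k*(k + 2)*(k + 3)*(k + 4)*(k + 5)*(k + 7)/12.
Certificate R = B(k−1)f/C = k*(k + 2)*(k + 7)**2/(12*(k + 4)) gives s_k = 5*k*(-k - 7)/(6*(k**2 + 7*k + 6)).
Δs = 10*(-k - 4)/(k**4 + 16*k**3 + 83*k**2 + 152*k + 84), as required.
Sum = s_(12) − s_(3); s_(12) = -95/117, s_(3) = -25/36 ⇒ -55/468.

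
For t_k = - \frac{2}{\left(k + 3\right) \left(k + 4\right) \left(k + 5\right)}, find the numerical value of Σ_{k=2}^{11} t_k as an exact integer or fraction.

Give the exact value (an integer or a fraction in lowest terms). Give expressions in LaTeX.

The ratio is (k + 3)/(k + 6).
Factor: A=k + 3; B=k + 6; C=1.
Set up (k + 3)·f(k+1) − (k + 5)·f(k) − (1) = 0.
deg f ≤ 2 (via 1,1,0).
Match coefficients ⇒ f(k) = k*(k + 7)/24.
R(k) = B(k−1)·f(k)/C(k) = k*(k + 5)*(k + 7)/24; s_k = R·t_k = k*(-k - 7)/(12*(k + 3)*(k + 4)).
s_(k+1) − s_k = -2/(k**3 + 12*k**2 + 47*k + 60) = t_k.
Evaluate s at k=12 and k=2: -19/240 and -1/20; difference -7/240.

Σ = -7/240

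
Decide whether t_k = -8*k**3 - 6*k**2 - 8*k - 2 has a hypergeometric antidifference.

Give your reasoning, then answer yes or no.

Yes. s_k = k*(-2*k**3 + 2*k**2 - 3*k + 1).

The ratio is (4*k**3 + 15*k**2 + 22*k + 12)/(4*k**3 + 3*k**2 + 4*k + 1).
Take A(k)=1, B(k)=1, C(k)=k**3 + 3*k**2/4 + k + 1/4.
Set up (1)·f(k+1) − (1)·f(k) − (k**3 + 3*k**2/4 + k + 1/4) = 0.
Bound: deg f ≤ 4.
Solve for f: f(k) = k*(2*k**3 - 2*k**2 + 3*k - 1)/8 (degree 4 ≤ 4).
So s_k = (B(k−1)f/C)·t_k = (k*(2*k**3 - 2*k**2 + 3*k - 1)/(2*(4*k**3 + 3*k**2 + 4*k + 1)))·t_k = k*(-2*k**3 + 2*k**2 - 3*k + 1).
s_(k+1) − s_k = -8*k**3 - 6*k**2 - 8*k - 2 = t_k.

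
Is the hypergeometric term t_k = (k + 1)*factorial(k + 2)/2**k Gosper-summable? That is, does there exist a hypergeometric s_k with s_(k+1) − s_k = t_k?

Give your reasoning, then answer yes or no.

Yes. s_k = 2**(1 - k)*factorial(k + 2).

Step 1: r(k) = (k + 2)*(k + 3)/(2*(k + 1)).
Normal form (A,B,C) = (k/2 + 3/2, 1, k + 1).
Set up (k/2 + 3/2)·f(k+1) − (1)·f(k) − (k + 1) = 0.
From deg A=1, deg B=0, deg C=1: d=0.
Match coefficients ⇒ f(k) = 2.
Certificate R = B(k−1)f/C = 2/(k + 1) gives s_k = 2**(1 - k)*factorial(k + 2).
Verify: (k + 1)*factorial(k + 2)/2**k matches t_k.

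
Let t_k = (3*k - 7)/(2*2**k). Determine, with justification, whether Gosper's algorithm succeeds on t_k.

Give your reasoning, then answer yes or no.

Yes. s_k = (4 - 3*k)/2**k.

The ratio is (3*k - 4)/(2*(3*k - 7)).
So A=1/2 and B=1, with C=k - 7/3.
Need (1/2)·f(k+1) − (1)·f(k) = k - 7/3.
Degrees (0,0,1) ⇒ d ≤ 1.
Solve for f: f(k) = -2*(3*k - 4)/3 (degree 1 ≤ 1).
Certificate R = B(k−1)f/C = -2*(3*k - 4)/(3*k - 7) gives s_k = (4 - 3*k)/2**k.
Verify: (3*k - 7)/(2*2**k) matches t_k.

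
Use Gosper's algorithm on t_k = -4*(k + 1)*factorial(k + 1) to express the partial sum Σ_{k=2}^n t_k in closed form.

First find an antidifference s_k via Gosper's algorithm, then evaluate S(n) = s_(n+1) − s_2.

Step 1: r(k) = (k + 2)**2/(k + 1).
So A=k + 2 and B=1, with C=k + 1.
Set up (k + 2)·f(k+1) − (1)·f(k) − (k + 1) = 0.
From deg A=1, deg B=0, deg C=1: d=0.
Solve for f: f(k) = 1 (degree 0 ≤ 0).
Certificate R = B(k−1)f/C = 1/(k + 1) gives s_k = -4*factorial(k + 1).
Δs = -4*(k + 1)*factorial(k + 1), as required.
Telescope: S(n) = s_(n+1) − s_(2) = -4*factorial(n + 2) − (-24) = 24 - 4*factorial(n + 2).

S(n) = 24 - 4*factorial(n + 2)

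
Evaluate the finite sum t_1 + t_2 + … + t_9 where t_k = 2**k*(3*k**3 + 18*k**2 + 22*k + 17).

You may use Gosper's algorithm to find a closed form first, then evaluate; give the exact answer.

Σ = 3116012

t_(k+1)/t_k = 2*(3*k**3 + 27*k**2 + 67*k + 60)/(3*k**3 + 18*k**2 + 22*k + 17).
Factor: A=2; B=1; C=k**3 + 6*k**2 + 22*k/3 + 17/3.
Key eq: (2)·f(k+1) = (1)·f(k) + (k**3 + 6*k**2 + 22*k/3 + 17/3).
From deg A=0, deg B=0, deg C=3: d=3.
Coefficient equations give f(k) = (3*k**3 + 4*k + 3)/3.
So s_k = (B(k−1)f/C)·t_k = ((3*k**3 + 4*k + 3)/(3*k**3 + 18*k**2 + 22*k + 17))·t_k = 2**k*(3*k**3 + 4*k + 3).
Δs = 2**k*(3*k**3 + 18*k**2 + 22*k + 17), as required.
Σ_(k=1)^(9) t_k = s_(10) − s_(1) = 3116032 − (20) = 3116012.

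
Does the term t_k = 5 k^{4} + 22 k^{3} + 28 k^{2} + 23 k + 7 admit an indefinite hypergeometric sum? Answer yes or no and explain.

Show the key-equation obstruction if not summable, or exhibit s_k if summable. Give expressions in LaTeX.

The ratio is (5*k**4 + 42*k**3 + 124*k**2 + 165*k + 85)/(5*k**4 + 22*k**3 + 28*k**2 + 23*k + 7).
Normal form (A,B,C) = (1, 1, k**4 + 22*k**3/5 + 28*k**2/5 + 23*k/5 + 7/5).
Key eq: (1)·f(k+1) = (1)·f(k) + (k**4 + 22*k**3/5 + 28*k**2/5 + 23*k/5 + 7/5).
deg f ≤ 5 (via 0,0,4).
Match coefficients ⇒ f(k) = k**2*(k**3 + 3*k**2 + 3)/5.
Get s_k = R·t_k = k**2*(k**3 + 3*k**2 + 3) with R(k) = B(k−1)f(k)/C(k) = k**2*(k**3 + 3*k**2 + 3)/(5*k**4 + 22*k**3 + 28*k**2 + 23*k + 7).
Δs = 5*k**4 + 22*k**3 + 28*k**2 + 23*k + 7, as required.

Yes. s_k = k^{2} \left(k^{3} + 3 k^{2} + 3\right).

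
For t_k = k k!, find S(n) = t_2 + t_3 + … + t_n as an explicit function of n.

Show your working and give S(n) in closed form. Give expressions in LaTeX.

t_(k+1)/t_k = (k + 1)**2/k.
A = k + 1, B = 1, C = k.
Solve (k + 1)·f(k+1) − (1)·f(k) = k.
deg f ≤ 0 (via 1,0,1).
Match coefficients ⇒ f(k) = 1.
So s_k = (B(k−1)f/C)·t_k = (1/k)·t_k = factorial(k).
Check: Δs_k = k*factorial(k). ✓
Telescope: S(n) = s_(n+1) − s_(2) = factorial(n + 1) − (2) = n*factorial(n) + factorial(n) - 2.

S(n) = n n! + n! - 2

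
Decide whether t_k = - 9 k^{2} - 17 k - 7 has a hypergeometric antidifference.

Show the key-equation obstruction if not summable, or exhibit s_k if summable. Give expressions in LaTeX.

Yes. s_k = k^{2} \left(- 3 k - 4\right).

Step 1: r(k) = (9*k**2 + 35*k + 33)/(9*k**2 + 17*k + 7).
Normal form (A,B,C) = (1, 1, k**2 + 17*k/9 + 7/9).
f must satisfy (1)·f(k+1) − (1)·f(k) = k**2 + 17*k/9 + 7/9.
From deg A=0, deg B=0, deg C=2: d=3.
Solve for f: f(k) = k**2*(3*k + 4)/9 (degree 3 ≤ 3).
R(k) = B(k−1)·f(k)/C(k) = k**2*(3*k + 4)/(9*k**2 + 17*k + 7); s_k = R·t_k = k**2*(-3*k - 4).
Check: Δs_k = -9*k**2 - 17*k - 7. ✓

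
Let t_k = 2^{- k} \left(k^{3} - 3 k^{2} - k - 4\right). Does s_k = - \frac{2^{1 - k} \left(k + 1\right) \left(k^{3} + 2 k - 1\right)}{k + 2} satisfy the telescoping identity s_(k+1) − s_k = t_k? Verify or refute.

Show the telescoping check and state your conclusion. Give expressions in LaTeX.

s_(k+1) = -(k + 2)*(2*k + (k + 1)**3 + 1)/(2**k*(k + 3))
s_(k+1) − s_k = (k**5 + k**4 - 11*k**3 - 20*k**2 - 24*k - 14)/(2**k*(k**2 + 5*k + 6))
(s_(k+1) − s_k) − t_k = (-k**4 - k**3 + 7*k**2 + 2*k + 10)/(2**k*(k**2 + 5*k + 6))

Invalid: residual \frac{2^{- k} \left(- k^{4} - k^{3} + 7 k^{2} + 2 k + 10\right)}{k^{2} + 5 k + 6} ≠ 0.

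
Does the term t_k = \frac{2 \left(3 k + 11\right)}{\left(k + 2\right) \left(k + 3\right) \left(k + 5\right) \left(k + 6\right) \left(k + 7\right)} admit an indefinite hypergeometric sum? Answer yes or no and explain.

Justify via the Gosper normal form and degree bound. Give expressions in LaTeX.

Yes. s_k = \frac{k \left(k^{2} + 13 k + 52\right)}{30 \left(k^{3} + 13 k^{2} + 52 k + 60\right)}.

The ratio is (k + 2)*(k + 5)*(3*k + 14)/((k + 4)*(k + 8)*(3*k + 11)).
Normal form (A,B,C) = (k + 2, k + 8, k**2 + 23*k/3 + 44/3).
f must satisfy (k + 2)·f(k+1) − (k + 7)·f(k) = k**2 + 23*k/3 + 44/3.
Bound: deg f ≤ 5.
Match coefficients ⇒ f(k) = k*(k + 3)*(k + 4)*(k**2 + 13*k + 52)/180.
R(k) = B(k−1)·f(k)/C(k) = k*(k + 3)*(k + 7)*(k**2 + 13*k + 52)/(60*(3*k + 11)); s_k = R·t_k = k*(k**2 + 13*k + 52)/(30*(k**3 + 13*k**2 + 52*k + 60)).
Verify: 2*(3*k + 11)/(k**5 + 23*k**4 + 203*k**3 + 853*k**2 + 1692*k + 1260) matches t_k.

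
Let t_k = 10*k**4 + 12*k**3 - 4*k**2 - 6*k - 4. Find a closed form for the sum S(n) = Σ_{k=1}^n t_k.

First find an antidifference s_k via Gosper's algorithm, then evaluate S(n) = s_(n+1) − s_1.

S(n) = 2*n*(n**4 + 4*n**3 + 4*n**2 - n - 4)

t_(k+1)/t_k = (5*k**4 + 26*k**3 + 46*k**2 + 31*k + 4)/(5*k**4 + 6*k**3 - 2*k**2 - 3*k - 2).
A = 1, B = 1, C = k**4 + 6*k**3/5 - 2*k**2/5 - 3*k/5 - 2/5.
f must satisfy (1)·f(k+1) − (1)·f(k) = k**4 + 6*k**3/5 - 2*k**2/5 - 3*k/5 - 2/5.
Degrees (0,0,4) ⇒ d ≤ 5.
Solve for f: f(k) = k*(k**4 - k**3 - 2*k**2 + k - 1)/5 (degree 5 ≤ 5).
R(k) = B(k−1)·f(k)/C(k) = k*(k**4 - k**3 - 2*k**2 + k - 1)/(5*k**4 + 6*k**3 - 2*k**2 - 3*k - 2); s_k = R·t_k = 2*k*(k**4 - k**3 - 2*k**2 + k - 1).
s_(k+1) − s_k = 10*k**4 + 12*k**3 - 4*k**2 - 6*k - 4 = t_k.
s_(n+1) = 2*n**5 + 8*n**4 + 8*n**3 - 2*n**2 - 8*n - 4 and s_(1) = -4, so S(n) = 2*n*(n**4 + 4*n**3 + 4*n**2 - n - 4).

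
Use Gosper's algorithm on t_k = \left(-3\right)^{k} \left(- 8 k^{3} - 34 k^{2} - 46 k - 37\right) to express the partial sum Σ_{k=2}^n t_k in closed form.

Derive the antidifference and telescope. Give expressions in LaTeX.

S(n) = - 6 \left(-3\right)^{n} n^{3} - 30 \left(-3\right)^{n} n^{2} - 33 \left(-3\right)^{n} + 15 \left(-3\right)^{n + 1} n - 342

Ratio r(k) = 3*(-8*k**3 - 58*k**2 - 138*k - 125)/(8*k**3 + 34*k**2 + 46*k + 37).
Take A(k)=-3, B(k)=1, C(k)=k**3 + 17*k**2/4 + 23*k/4 + 37/8.
Key eq: (-3)·f(k+1) = (1)·f(k) + (k**3 + 17*k**2/4 + 23*k/4 + 37/8).
deg f ≤ 3 (via 0,0,3).
Solve for f: f(k) = -(2*k**3 + 4*k**2 + k + 4)/8 (degree 3 ≤ 3).
Get s_k = R·t_k = (-3)**k*(2*k**3 + 4*k**2 + k + 4) with R(k) = B(k−1)f(k)/C(k) = -(2*k**3 + 4*k**2 + k + 4)/(8*k**3 + 34*k**2 + 46*k + 37).
Check: Δs_k = (-3)**k*(-8*k**3 - 34*k**2 - 46*k - 37). ✓
Evaluate: s_(n+1) = (-3)**(n + 1)*(2*n**3 + 10*n**2 + 15*n + 11); subtract s_(2) = 342 ⇒ S(n) = -6*(-3)**n*n**3 - 30*(-3)**n*n**2 - 33*(-3)**n + 15*(-3)**(n + 1)*n - 342.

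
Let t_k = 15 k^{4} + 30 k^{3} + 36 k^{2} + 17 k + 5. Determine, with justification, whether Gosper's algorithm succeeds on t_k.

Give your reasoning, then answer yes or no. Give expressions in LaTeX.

r(k) = (15*k**4 + 90*k**3 + 216*k**2 + 239*k + 103)/(15*k**4 + 30*k**3 + 36*k**2 + 17*k + 5) after simplifying.
Take A(k)=1, B(k)=1, C(k)=k**4 + 2*k**3 + 12*k**2/5 + 17*k/15 + 1/3.
Key eq: (1)·f(k+1) = (1)·f(k) + (k**4 + 2*k**3 + 12*k**2/5 + 17*k/15 + 1/3).
d = 5 from the (0,0,4) case.
Solving with deg f ≤ 5: f(k) = k*(3*k**4 + 2*k**2 - 2*k + 2)/15.
So s_k = (B(k−1)f/C)·t_k = (k*(3*k**4 + 2*k**2 - 2*k + 2)/(15*k**4 + 30*k**3 + 36*k**2 + 17*k + 5))·t_k = k*(3*k**4 + 2*k**2 - 2*k + 2).
Check: Δs_k = 15*k**4 + 30*k**3 + 36*k**2 + 17*k + 5. ✓

Yes. s_k = k \left(3 k^{4} + 2 k^{2} - 2 k + 2\right).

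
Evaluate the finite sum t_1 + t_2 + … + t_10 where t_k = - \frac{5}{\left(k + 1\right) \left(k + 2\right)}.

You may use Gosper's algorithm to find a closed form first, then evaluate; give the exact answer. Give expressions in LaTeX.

The ratio is (k + 1)/(k + 3).
So A=k + 1 and B=k + 3, with C=1.
Key eq: (k + 1)·f(k+1) = (k + 2)·f(k) + (1).
d = 1 from the (1,1,0) case.
A polynomial solution: f(k) = k.
Then R = B(k−1)f/C = k*(k + 2), so s_k = R(k)·t_k = -5*k/(k + 1).
s_(k+1) − s_k = -5/(k**2 + 3*k + 2) = t_k.
Σ_(k=1)^(10) t_k = s_(11) − s_(1) = -55/12 − (-5/2) = -25/12.

Σ = -25/12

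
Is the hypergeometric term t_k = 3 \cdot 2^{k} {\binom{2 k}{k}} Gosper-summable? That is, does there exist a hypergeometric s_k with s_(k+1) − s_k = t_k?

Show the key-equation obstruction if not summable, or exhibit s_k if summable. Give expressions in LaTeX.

No — negative degree bound, so no certificate f.

Compute t_(k+1)/t_k: get 4*(2*k + 1)/(k + 1).
Factor: A=8*k + 4; B=k + 1; C=1.
Need (8*k + 4)·f(k+1) − (k)·f(k) = 1.
Degrees (1,1,0) ⇒ d ≤ -1.
Negative degree bound (-1): no f exists, t_k not Gosper-summable.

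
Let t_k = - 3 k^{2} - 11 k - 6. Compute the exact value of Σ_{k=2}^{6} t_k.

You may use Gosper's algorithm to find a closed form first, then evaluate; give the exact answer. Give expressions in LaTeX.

Σ = -520

Ratio r(k) = (3*k**2 + 17*k + 20)/(3*k**2 + 11*k + 6).
Take A(k)=1, B(k)=1, C(k)=k**2 + 11*k/3 + 2.
Key eq: (1)·f(k+1) = (1)·f(k) + (k**2 + 11*k/3 + 2).
deg f ≤ 3 (via 0,0,2).
Solving with deg f ≤ 3: f(k) = k*(k**2 + 4*k + 1)/3.
R(k) = B(k−1)·f(k)/C(k) = k*(k**2 + 4*k + 1)/((k + 3)*(3*k + 2)); s_k = R·t_k = k*(-k**2 - 4*k - 1).
Verify: -3*k**2 - 11*k - 6 matches t_k.
Telescoping: Σ = s_(7) − s_(2) = -546 − (-26) = -520.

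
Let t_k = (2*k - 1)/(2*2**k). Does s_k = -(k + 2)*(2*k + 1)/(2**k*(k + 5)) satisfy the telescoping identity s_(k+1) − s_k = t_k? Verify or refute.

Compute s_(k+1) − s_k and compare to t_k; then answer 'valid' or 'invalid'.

Invalid: residual 3*(-2*k**2 - 13*k + 3)/(2*2**k*(k**2 + 11*k + 30)) ≠ 0.

s_(k+1) = -(k + 3)*(2*k + 3)/(2*2**k*(k + 6))
s_(k+1) − s_k = (2*k**3 + 15*k**2 + 10*k - 21)/(2*2**k*(k**2 + 11*k + 30))
(s_(k+1) − s_k) − t_k = 3*(-2*k**2 - 13*k + 3)/(2*2**k*(k**2 + 11*k + 30))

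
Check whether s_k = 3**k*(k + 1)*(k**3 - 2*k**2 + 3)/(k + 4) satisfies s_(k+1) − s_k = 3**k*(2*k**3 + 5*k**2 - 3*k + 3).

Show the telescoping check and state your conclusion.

s_(k+1) = 3**(k + 1)*(k**4 + 3*k**3 + k**2 + 4)/(k + 5)
s_(k+1) − s_k = 3**k*(2*k**5 + 17*k**4 + 46*k**3 + 19*k**2 - 6*k + 33)/(k**2 + 9*k + 20)
(s_(k+1) − s_k) − t_k = 3**(k + 1)*(-2*k**4 - 12*k**3 - 19*k**2 + 9*k - 9)/(k**2 + 9*k + 20)

Invalid: residual 3**(k + 1)*(-2*k**4 - 12*k**3 - 19*k**2 + 9*k - 9)/(k**2 + 9*k + 20) ≠ 0.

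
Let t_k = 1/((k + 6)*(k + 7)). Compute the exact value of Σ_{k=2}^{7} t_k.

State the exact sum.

Σ = 3/56

The ratio is (k + 6)/(k + 8).
Factor: A=k + 6; B=k + 8; C=1.
Need (k + 6)·f(k+1) − (k + 7)·f(k) = 1.
From deg A=1, deg B=1, deg C=0: d=1.
Solving with deg f ≤ 1: f(k) = k/6.
R(k) = B(k−1)·f(k)/C(k) = k*(k + 7)/6; s_k = R·t_k = k/(6*(k + 6)).
Verify: 1/(k**2 + 13*k + 42) matches t_k.
Evaluate s at k=8 and k=2: 2/21 and 1/24; difference 3/56.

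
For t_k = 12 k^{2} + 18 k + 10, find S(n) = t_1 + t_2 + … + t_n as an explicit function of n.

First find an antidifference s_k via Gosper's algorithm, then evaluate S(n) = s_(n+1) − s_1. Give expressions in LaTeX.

t_(k+1)/t_k = (6*k**2 + 21*k + 20)/(6*k**2 + 9*k + 5).
Normal form (A,B,C) = (1, 1, k**2 + 3*k/2 + 5/6).
Need (1)·f(k+1) − (1)·f(k) = k**2 + 3*k/2 + 5/6.
From deg A=0, deg B=0, deg C=2: d=3.
Match coefficients ⇒ f(k) = k*(4*k**2 + 3*k + 3)/12.
Certificate R = B(k−1)f/C = k*(4*k**2 + 3*k + 3)/(2*(6*k**2 + 9*k + 5)) gives s_k = k*(4*k**2 + 3*k + 3).
s_(k+1) − s_k = 12*k**2 + 18*k + 10 = t_k.
Σ_(k=1)^n t_k = s_(n+1) − s_(1) = (4*n**3 + 15*n**2 + 21*n + 10) − (10), i.e. n*(4*n**2 + 15*n + 21).

S(n) = n \left(4 n^{2} + 15 n + 21\right)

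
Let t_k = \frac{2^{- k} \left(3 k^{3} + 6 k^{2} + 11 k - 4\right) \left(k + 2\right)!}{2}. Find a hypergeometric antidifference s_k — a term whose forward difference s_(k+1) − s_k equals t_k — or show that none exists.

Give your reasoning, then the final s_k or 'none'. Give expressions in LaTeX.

Compute t_(k+1)/t_k: get (3*k**4 + 24*k**3 + 77*k**2 + 112*k + 48)/(2*(3*k**3 + 6*k**2 + 11*k - 4)).
So A=k/2 + 3/2 and B=1, with C=k**3 + 2*k**2 + 11*k/3 - 4/3.
Need (k/2 + 3/2)·f(k+1) − (1)·f(k) = k**3 + 2*k**2 + 11*k/3 - 4/3.
From deg A=1, deg B=0, deg C=3: d=2.
Match coefficients ⇒ f(k) = 2*(3*k**2 - 3*k - 4)/3.
Then R = B(k−1)f/C = 2*(3*k**2 - 3*k - 4)/(3*k**3 + 6*k**2 + 11*k - 4), so s_k = R(k)·t_k = (3*k**2 - 3*k - 4)*factorial(k + 2)/2**k.
s_(k+1) − s_k = (3*k**3 + 6*k**2 + 11*k - 4)*factorial(k + 2)/(2*2**k) = t_k.

s_k = 2^{- k} \left(3 k^{2} - 3 k - 4\right) \left(k + 2\right)!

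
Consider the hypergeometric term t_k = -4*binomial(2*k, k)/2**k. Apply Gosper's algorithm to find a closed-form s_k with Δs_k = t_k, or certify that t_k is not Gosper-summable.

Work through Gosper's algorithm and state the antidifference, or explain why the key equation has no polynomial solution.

Step 1: r(k) = (2*k + 1)/(k + 1).
A = 2*k + 1, B = k + 1, C = 1.
Key eq: (2*k + 1)·f(k+1) = (k)·f(k) + (1).
Degrees (1,1,0) ⇒ d ≤ -1.
Bound -1 < 0, so the key equation has no polynomial solution.

no hypergeometric antidifference exists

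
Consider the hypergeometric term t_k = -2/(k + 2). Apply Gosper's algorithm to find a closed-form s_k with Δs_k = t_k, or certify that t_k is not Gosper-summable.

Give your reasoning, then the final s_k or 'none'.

Ratio r(k) = (k + 2)/(k + 3).
Take A(k)=k + 2, B(k)=k + 3, C(k)=1.
Set up (k + 2)·f(k+1) − (k + 2)·f(k) − (1) = 0.
d = 0 from the (1,1,0) case.
f = c0 ⇒ A·f(k+1) − B(k−1)·f(k) − C = -1. The system {-1 = 0} is inconsistent; no antidifference.

no hypergeometric antidifference exists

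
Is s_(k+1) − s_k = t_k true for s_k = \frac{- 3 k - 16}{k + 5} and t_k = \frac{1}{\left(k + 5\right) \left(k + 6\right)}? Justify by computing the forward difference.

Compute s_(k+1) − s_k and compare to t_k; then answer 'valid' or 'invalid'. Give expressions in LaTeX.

valid (s_(k+1) − s_k reduces to t_k)

s_(k+1) = (-3*k - 19)/(k + 6)
s_(k+1) − s_k = 1/(k**2 + 11*k + 30)
(s_(k+1) − s_k) − t_k = 0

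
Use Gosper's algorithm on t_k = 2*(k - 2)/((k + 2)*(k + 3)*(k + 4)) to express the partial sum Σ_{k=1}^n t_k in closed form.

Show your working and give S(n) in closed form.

S(n) = n*(n - 5)/(6*(n**2 + 7*n + 12))

r(k) = (k - 1)*(k + 2)/((k - 2)*(k + 5)) after simplifying.
Factor: A=k + 2; B=k + 5; C=k - 2.
Key eq: (k + 2)·f(k+1) = (k + 4)·f(k) + (k - 2).
From deg A=1, deg B=1, deg C=1: d=2.
Match coefficients ⇒ f(k) = -k.
Certificate R = B(k−1)f/C = -k*(k + 4)/(k - 2) gives s_k = -2*k/((k + 2)*(k + 3)).
Check: Δs_k = 2*(k - 2)/(k**3 + 9*k**2 + 26*k + 24). ✓
Telescope: S(n) = s_(n+1) − s_(1) = 2*(-n - 1)/(n**2 + 7*n + 12) − (-1/6) = n*(n - 5)/(6*(n**2 + 7*n + 12)).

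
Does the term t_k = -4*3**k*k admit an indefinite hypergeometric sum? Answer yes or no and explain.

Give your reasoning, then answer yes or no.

Yes. s_k = 3**k*(3 - 2*k).

The ratio is 3 + 3/k.
Normal form (A,B,C) = (3, 1, k).
Set up (3)·f(k+1) − (1)·f(k) − (k) = 0.
d = 1 from the (0,0,1) case.
Solving with deg f ≤ 1: f(k) = (2*k - 3)/4.
Then R = B(k−1)f/C = (2*k - 3)/(4*k), so s_k = R(k)·t_k = 3**k*(3 - 2*k).
Verify: -4*3**k*k matches t_k.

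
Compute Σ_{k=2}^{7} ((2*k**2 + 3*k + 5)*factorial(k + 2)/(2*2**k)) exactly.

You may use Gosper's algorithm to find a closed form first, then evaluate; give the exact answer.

The ratio is (k + 3)*(3*k + 2*(k + 1)**2 + 8)/(2*(2*k**2 + 3*k + 5)).
A = k/2 + 3/2, B = 1, C = k**2 + 3*k/2 + 5/2.
Set up (k/2 + 3/2)·f(k+1) − (1)·f(k) − (k**2 + 3*k/2 + 5/2) = 0.
From deg A=1, deg B=0, deg C=2: d=1.
Coefficient equations give f(k) = 2*k - 1.
Certificate R = B(k−1)f/C = 2*(2*k - 1)/(2*k**2 + 3*k + 5) gives s_k = (2*k - 1)*factorial(k + 2)/2**k.
Δs = (2*k**2 + 3*k + 5)*factorial(k + 2)/(2*2**k), as required.
Sum = s_(8) − s_(2); s_(8) = 212625, s_(2) = 18 ⇒ 212607.

Σ = 212607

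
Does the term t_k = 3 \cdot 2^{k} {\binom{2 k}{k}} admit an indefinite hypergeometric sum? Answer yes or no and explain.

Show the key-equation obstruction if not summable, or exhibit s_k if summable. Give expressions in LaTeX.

Compute t_(k+1)/t_k: get 4*(2*k + 1)/(k + 1).
Normal form (A,B,C) = (8*k + 4, k + 1, 1).
Need (8*k + 4)·f(k+1) − (k)·f(k) = 1.
Bound: deg f ≤ -1.
Bound -1 < 0, so the key equation has no polynomial solution.

No; the degree bound rules out any f.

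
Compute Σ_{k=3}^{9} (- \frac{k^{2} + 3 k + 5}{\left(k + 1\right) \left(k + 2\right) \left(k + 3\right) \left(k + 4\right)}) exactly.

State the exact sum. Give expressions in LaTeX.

Σ = -1673/17160

Step 1: r(k) = (k + 1)*(3*k + (k + 1)**2 + 8)/((k + 5)*(k**2 + 3*k + 5)).
A = k + 1, B = k + 5, C = k**2 + 3*k + 5.
Need (k + 1)·f(k+1) − (k + 4)·f(k) = k**2 + 3*k + 5.
Degrees (1,1,2) ⇒ d ≤ 3.
Match coefficients ⇒ f(k) = k*(k**2 + 4*k + 5)/2.
Then R = B(k−1)f/C = k*(k + 4)*(k**2 + 4*k + 5)/(2*(k**2 + 3*k + 5)), so s_k = R(k)·t_k = k*(-k**2 - 4*k - 5)/(2*(k + 1)*(k + 2)*(k + 3)).
Δs = (-k**2 - 3*k - 5)/(k**4 + 10*k**3 + 35*k**2 + 50*k + 24), as required.
Evaluate s at k=10 and k=3: -725/1716 and -13/40; difference -1673/17160.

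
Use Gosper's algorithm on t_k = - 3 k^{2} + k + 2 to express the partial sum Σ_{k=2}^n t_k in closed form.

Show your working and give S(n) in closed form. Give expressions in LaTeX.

Compute t_(k+1)/t_k: get k*(3*k + 5)/(3*k**2 - k - 2).
A = 1, B = 1, C = k**2 - k/3 - 2/3.
Solve (1)·f(k+1) − (1)·f(k) = k**2 - k/3 - 2/3.
Bound: deg f ≤ 3.
Match coefficients ⇒ f(k) = k*(k**2 - 2*k - 1)/3.
So s_k = (B(k−1)f/C)·t_k = (k*(k**2 - 2*k - 1)/((k - 1)*(3*k + 2)))·t_k = k*(-k**2 + 2*k + 1).
Δs = -3*k**2 + k + 2, as required.
Evaluate: s_(n+1) = -n**3 - n**2 + 2*n + 2; subtract s_(2) = 2 ⇒ S(n) = n*(-n**2 - n + 2).

S(n) = n \left(- n^{2} - n + 2\right)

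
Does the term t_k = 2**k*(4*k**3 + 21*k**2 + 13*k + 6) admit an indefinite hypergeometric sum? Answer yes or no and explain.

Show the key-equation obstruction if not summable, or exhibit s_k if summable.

The ratio is 2*(4*k**3 + 33*k**2 + 67*k + 44)/(4*k**3 + 21*k**2 + 13*k + 6).
A = 2, B = 1, C = k**3 + 21*k**2/4 + 13*k/4 + 3/2.
Solve (2)·f(k+1) − (1)·f(k) = k**3 + 21*k**2/4 + 13*k/4 + 3/2.
d = 3 from the (0,0,3) case.
Match coefficients ⇒ f(k) = (4*k**3 - 3*k**2 + k + 2)/4.
Get s_k = R·t_k = 2**k*(4*k**3 - 3*k**2 + k + 2) with R(k) = B(k−1)f(k)/C(k) = (4*k**3 - 3*k**2 + k + 2)/(4*k**3 + 21*k**2 + 13*k + 6).
Check: Δs_k = 2**k*(4*k**3 + 21*k**2 + 13*k + 6). ✓

Yes. s_k = 2**k*(4*k**3 - 3*k**2 + k + 2).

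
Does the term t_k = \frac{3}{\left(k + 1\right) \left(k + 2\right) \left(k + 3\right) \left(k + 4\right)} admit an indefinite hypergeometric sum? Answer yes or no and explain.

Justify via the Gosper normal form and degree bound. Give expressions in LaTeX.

The ratio is (k + 1)/(k + 5).
Factor: A=k + 1; B=k + 5; C=1.
f must satisfy (k + 1)·f(k+1) − (k + 4)·f(k) = 1.
Degrees (1,1,0) ⇒ d ≤ 3.
Solve for f: f(k) = k*(k**2 + 6*k + 11)/18 (degree 3 ≤ 3).
Get s_k = R·t_k = k*(k**2 + 6*k + 11)/(6*(k + 1)*(k + 2)*(k + 3)) with R(k) = B(k−1)f(k)/C(k) = k*(k + 4)*(k**2 + 6*k + 11)/18.
Δs = 3/(k**4 + 10*k**3 + 35*k**2 + 50*k + 24), as required.

Yes. s_k = \frac{k \left(k^{2} + 6 k + 11\right)}{6 \left(k + 1\right) \left(k + 2\right) \left(k + 3\right)}.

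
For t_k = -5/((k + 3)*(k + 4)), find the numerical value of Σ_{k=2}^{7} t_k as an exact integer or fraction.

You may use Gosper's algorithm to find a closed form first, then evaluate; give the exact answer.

Σ = -6/11

The ratio is (k + 3)/(k + 5).
A = k + 3, B = k + 5, C = 1.
f must satisfy (k + 3)·f(k+1) − (k + 4)·f(k) = 1.
Degrees (1,1,0) ⇒ d ≤ 1.
Solve for f: f(k) = k/3 (degree 1 ≤ 1).
Certificate R = B(k−1)f/C = k*(k + 4)/3 gives s_k = -5*k/(3*k + 9).
Verify: -5/(k**2 + 7*k + 12) matches t_k.
Telescoping: Σ = s_(8) − s_(2) = -40/33 − (-2/3) = -6/11.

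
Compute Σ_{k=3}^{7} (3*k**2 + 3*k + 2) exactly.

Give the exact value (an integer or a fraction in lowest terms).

Σ = 490

t_(k+1)/t_k = (3*k**2 + 9*k + 8)/(3*k**2 + 3*k + 2).
Normal form (A,B,C) = (1, 1, k**2 + k + 2/3).
f must satisfy (1)·f(k+1) − (1)·f(k) = k**2 + k + 2/3.
Degrees (0,0,2) ⇒ d ≤ 3.
Solve for f: f(k) = k*(k**2 + 1)/3 (degree 3 ≤ 3).
R(k) = B(k−1)·f(k)/C(k) = k*(k**2 + 1)/(3*k**2 + 3*k + 2); s_k = R·t_k = k**3 + k.
Δs = -k**3 + (k + 1)**3 + 1, as required.
Evaluate s at k=8 and k=3: 520 and 30; difference 490.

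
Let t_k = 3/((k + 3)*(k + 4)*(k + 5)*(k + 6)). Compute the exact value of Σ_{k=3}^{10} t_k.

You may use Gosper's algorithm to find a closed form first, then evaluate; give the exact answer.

Σ = 3/1120

Ratio r(k) = (k + 3)/(k + 7).
Take A(k)=k + 3, B(k)=k + 7, C(k)=1.
f must satisfy (k + 3)·f(k+1) − (k + 6)·f(k) = 1.
Degrees (1,1,0) ⇒ d ≤ 3.
Solving with deg f ≤ 3: f(k) = k*(k**2 + 12*k + 47)/180.
Then R = B(k−1)f/C = k*(k + 6)*(k**2 + 12*k + 47)/180, so s_k = R(k)·t_k = k*(k**2 + 12*k + 47)/(60*(k + 3)*(k + 4)*(k + 5)).
Δs = 3/(k**4 + 18*k**3 + 119*k**2 + 342*k + 360), as required.
Telescoping: Σ = s_(11) − s_(3) = 11/672 − (23/1680) = 3/1120.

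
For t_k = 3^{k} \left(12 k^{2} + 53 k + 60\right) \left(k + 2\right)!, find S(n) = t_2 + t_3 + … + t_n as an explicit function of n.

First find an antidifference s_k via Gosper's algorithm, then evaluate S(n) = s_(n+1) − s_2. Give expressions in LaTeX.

r(k) = 3*(12*k**3 + 113*k**2 + 356*k + 375)/(12*k**2 + 53*k + 60) after simplifying.
Factor: A=3*k + 9; B=1; C=k**2 + 53*k/12 + 5.
Set up (3*k + 9)·f(k+1) − (1)·f(k) − (k**2 + 53*k/12 + 5) = 0.
Bound: deg f ≤ 1.
Solve for f: f(k) = (4*k + 3)/12 (degree 1 ≤ 1).
R(k) = B(k−1)·f(k)/C(k) = (4*k + 3)/(12*k**2 + 53*k + 60); s_k = R·t_k = 3**k*(4*k + 3)*factorial(k + 2).
s_(k+1) − s_k = 3**k*(12*k**2 + 53*k + 60)*factorial(k + 2) = t_k.
Σ_(k=2)^n t_k = s_(n+1) − s_(2) = (3**(n + 1)*(4*n + 7)*factorial(n + 3)) − (2376), i.e. 12*3**n*n*factorial(n + 3) + 21*3**n*factorial(n + 3) - 2376.

S(n) = 12 \cdot 3^{n} n \left(n + 3\right)! + 21 \cdot 3^{n} \left(n + 3\right)! - 2376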